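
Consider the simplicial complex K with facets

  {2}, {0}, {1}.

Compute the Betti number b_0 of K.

Order the vertices as 0 < 1 < 2. Listing each simplex with vertices in this order, K has dimension 0 with simplices:

  0-simplices (3): [0], [1], [2]

giving chain groups C_0 ≅ Z^3.

Computing H_k = (kernel of ∂_k) / (image of ∂_{k+1}):

  H_0: rank C_0 − rank ∂_1 = 3 − 0 = 3, and there is no ∂_1, so H_0 ≅ Z^3.

Hence the Betti numbers are b_0 = 3.

b_0 = 3.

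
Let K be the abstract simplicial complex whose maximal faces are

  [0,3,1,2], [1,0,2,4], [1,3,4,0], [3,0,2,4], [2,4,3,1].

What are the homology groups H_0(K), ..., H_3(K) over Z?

Take the total order 0 < 1 < 2 < 3 < 4 on the vertex set. Then K (dimension 3) consists of the simplices:

  0-simplices (5): [0], [1], [2], [3], [4]
  1-simplices (10): [0,1], [0,2], [0,3], [0,4], [1,2], [1,3], [1,4], [2,3], [2,4], [3,4]
  2-simplices (10): [0,1,2], [0,1,3], [0,1,4], [0,2,3], [0,2,4], [0,3,4], [1,2,3], [1,2,4], [1,3,4], [2,3,4]
  3-simplices (5): [0,1,2,3], [0,1,2,4], [0,1,3,4], [0,2,3,4], [1,2,3,4]

giving chain groups C_0 ≅ Z^5, C_1 ≅ Z^10, C_2 ≅ Z^10, C_3 ≅ Z^5.

The boundary map ∂_1: C_1 → C_0 sends each edge [p,q] (with p < q) to q − p. For instance
  ∂[1,2] = [2] − [1].
The resulting 5×10 matrix has rank 4, and its Smith normal form has invariant factors (1,1,1,1).

The boundary map ∂_2: C_2 → C_1 acts by ∂[p,q,r] = [q,r] − [p,r] + [p,q]. For instance
  ∂[0,1,3] = [1,3] − [0,3] + [0,1],
  ∂[0,3,4] = [3,4] − [0,4] + [0,3].
The 10×10 boundary matrix has rank 6 and Smith normal form diag(1,1,1,1,1,1).

Boundary ∂_3: C_3 → C_2 sends each 3-simplex σ to the alternating sum Σ_i (−1)^i (σ with its i-th vertex removed). For instance
  ∂[0,2,3,4] = [2,3,4] − [0,3,4] + [0,2,4] − [0,2,3],
  ∂[1,2,3,4] = [2,3,4] − [1,3,4] + [1,2,4] − [1,2,3].
This gives a 10×5 integer matrix of rank 4; reducing to Smith normal form yields diagonal entries (1,1,1,1).

From H_k ≅ ker(∂_k) / im(∂_{k+1}) we obtain:

  H_0: rank C_0 − rank ∂_1 = 5 − 4 = 1, and the invariant factors of ∂_1 are all 1, so H_0 = Z.
  H_1: rank ker ∂_1 − rank ∂_2 = (10 − 4) − 6 = 0, and the invariant factors of ∂_2 are all 1, so H_1 = 0.
  H_2: rank ker ∂_2 − rank ∂_3 = (10 − 6) − 4 = 0, and the invariant factors of ∂_3 are all 1, so H_2 = 0.
  H_3: rank ker ∂_3 − rank ∂_4 = (5 − 4) − 0 = 1, and there is no ∂_4, so H_3 = Z.

As a check, the Euler characteristic is 5 − 10 + 10 − 5 = 0, which agrees with 1 − 0 + 0 − 1 = 0.

H_0 = Z,  H_1 = 0,  H_2 = 0,  H_3 = Z.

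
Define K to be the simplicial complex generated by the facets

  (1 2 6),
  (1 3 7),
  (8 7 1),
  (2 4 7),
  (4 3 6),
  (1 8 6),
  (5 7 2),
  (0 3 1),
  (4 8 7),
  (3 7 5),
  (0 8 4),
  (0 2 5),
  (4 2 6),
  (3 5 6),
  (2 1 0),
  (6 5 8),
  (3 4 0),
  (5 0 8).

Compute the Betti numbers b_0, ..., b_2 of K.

b_0 = 1, b_1 = 2, b_2 = 1.

K has 9 vertices, 27 edges, 18 triangles.
rank ∂_0 = 0, rank ∂_1 = 8 ⇒ b_0 = 9 − 0 − 8 = 1; all invariant factors of ∂_1 are 1 so no torsion. So H_0 ≅ Z.
rank ∂_1 = 8, rank ∂_2 = 17 ⇒ b_1 = 27 − 8 − 17 = 2; all invariant factors of ∂_2 are 1 so no torsion. So H_1 ≅ Z^2.
rank ∂_2 = 17, rank ∂_3 = 0 ⇒ b_2 = 18 − 17 − 0 = 1. So H_2 ≅ Z.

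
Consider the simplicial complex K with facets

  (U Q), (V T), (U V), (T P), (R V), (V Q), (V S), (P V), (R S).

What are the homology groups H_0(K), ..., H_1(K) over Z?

H_0 = Z,  H_1 = Z^3.

Fix the vertex order P < Q < R < S < T < U < V and write every simplex with vertices in increasing order. Then dim K = 1 and the simplices of K are:

  0-simplices (7): P, Q, R, S, T, U, V
  1-simplices (9): PT, PV, QU, QV, RS, RV, SV, TV, UV

so the chain groups are C_0 ≅ Z^7, C_1 ≅ Z^9.

Boundary ∂_1: C_1 → C_0 is given by ∂[p,q] = [q] − [p]. For instance
  ∂TV = V − T.
The 7×9 boundary matrix has rank 6 and Smith normal form diag(1,1,1,1,1,1).

From H_k ≅ ker(∂_k) / im(∂_{k+1}) we obtain:

  H_0: rank C_0 − rank ∂_1 = 7 − 6 = 1, and the invariant factors of ∂_1 are all 1, so H_0 = Z.
  H_1: rank ker ∂_1 − rank ∂_2 = (9 − 6) − 0 = 3, and there is no ∂_2, so H_1 = Z^3.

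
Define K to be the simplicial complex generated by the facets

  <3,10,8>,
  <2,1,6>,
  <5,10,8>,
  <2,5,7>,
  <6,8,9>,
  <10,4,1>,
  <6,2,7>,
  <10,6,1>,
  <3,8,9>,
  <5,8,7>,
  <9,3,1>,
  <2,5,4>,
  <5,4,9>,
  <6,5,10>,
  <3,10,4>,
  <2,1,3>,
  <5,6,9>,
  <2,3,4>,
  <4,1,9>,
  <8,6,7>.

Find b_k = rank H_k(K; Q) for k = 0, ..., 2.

Take the total order 1 < 2 < 3 < 4 < 5 < 6 < 7 < 8 < 9 < 10 on the vertex set. Then K (dimension 2) consists of the simplices:

  0-simplices (10): [1], [2], [3], [4], [5], [6], [7], [8], [9], [10]
  1-simplices (30): (30 of them)
  2-simplices (20): (20 of them)

giving chain groups C_0 ≅ Z^10, C_1 ≅ Z^30, C_2 ≅ Z^20.

The boundary map ∂_1: C_1 → C_0 maps an edge to its endpoints' difference, ∂[p,q] = q − p.
As a 10×30 matrix over Z this has rank 9, with invariant factors (1,1,1,1,1,1,1,1,1).

Boundary ∂_2: C_2 → C_1 sends each 2-simplex [p,q,r] to [q,r] − [p,r] + [p,q]. For instance
  ∂[1,2,3] = [2,3] − [1,3] + [1,2],
  ∂[5,6,9] = [6,9] − [5,9] + [5,6].
The 30×20 boundary matrix has rank 20 and Smith normal form diag(1,1,1,1,1,1,1,1,1,1,1,1,1,1,1,1,1,1,1,2).

Now H_k = ker ∂_k / im ∂_{k+1}, so:

  H_0: rank C_0 − rank ∂_1 = 10 − 9 = 1, and the invariant factors of ∂_1 are all 1, so H_0 ≅ Z.
  H_1: rank ker ∂_1 − rank ∂_2 = (30 − 9) − 20 = 1, and ∂_2 has invariant factor 2 > 1, so H_1 ≅ Z ⊕ Z/2Z.
  H_2: rank ker ∂_2 − rank ∂_3 = (20 − 20) − 0 = 0, and there is no ∂_3, so H_2 ≅ 0.

As a check, the Euler characteristic is 10 − 30 + 20 = 0, which agrees with 1 − 1 + 0 = 0.

Hence the Betti numbers are b_0 = 1, b_1 = 1, b_2 = 0.

b_0 = 1, b_1 = 1, b_2 = 0.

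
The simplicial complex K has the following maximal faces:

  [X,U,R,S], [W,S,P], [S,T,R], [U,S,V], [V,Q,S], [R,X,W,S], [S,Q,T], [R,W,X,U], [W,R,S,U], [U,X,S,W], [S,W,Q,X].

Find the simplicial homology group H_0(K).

H_0 ≅ Z.

Fix the vertex order P < Q < R < S < T < U < V < W < X and write every simplex with vertices in increasing order. Then dim K = 3 and the simplices of K are:

  0-simplices (9): P, Q, R, S, T, U, V, W, X
  1-simplices (21): PS, PW, QS, QT, QV, QW, QX, RS, RT, RU, RW, RX, ST, SU, SV, SW, SX, UV, UW, UX, WX
  2-simplices (18): PSW, QST, QSV, QSW, QSX, QWX, RST, RSU, RSW, RSX, RUW, RUX, RWX, SUV, SUW, SUX, SWX, UWX
  3-simplices (6): QSWX, RSUW, RSUX, RSWX, RUWX, SUWX

so the chain groups are C_0 ≅ Z^9, C_1 ≅ Z^21, C_2 ≅ Z^18, C_3 ≅ Z^6.

The boundary map ∂_1: C_1 → C_0 maps an edge to its endpoints' difference, ∂[p,q] = q − p.
The resulting 9×21 matrix has rank 8, and its Smith normal form has invariant factors (1,1,1,1,1,1,1,1).

The boundary map ∂_2: C_2 → C_1 acts by ∂[p,q,r] = [q,r] − [p,r] + [p,q]. For instance
  ∂QWX = WX − QX + QW,
  ∂SWX = WX − SX + SW.
The resulting 21×18 matrix has rank 13, and its Smith normal form has invariant factors (1,1,1,1,1,1,1,1,1,1,1,1,1).

Boundary ∂_3: C_3 → C_2 sends each 3-simplex σ to the alternating sum Σ_i (−1)^i (σ with its i-th vertex removed). For instance
  ∂RSUW = SUW − RUW + RSW − RSU,
  ∂RSWX = SWX − RWX + RSX − RSW.
The 18×6 boundary matrix has rank 5 and Smith normal form diag(1,1,1,1,1).

Reading off H_k = ker ∂_k / im ∂_{k+1}:

  H_0: rank C_0 − rank ∂_1 = 9 − 8 = 1, and the invariant factors of ∂_1 are all 1, so H_0 ≅ Z.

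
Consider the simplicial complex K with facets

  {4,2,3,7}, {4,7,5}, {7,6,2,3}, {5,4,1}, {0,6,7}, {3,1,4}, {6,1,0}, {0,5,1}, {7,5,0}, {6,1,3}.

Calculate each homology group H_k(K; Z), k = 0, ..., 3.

We work with the vertex ordering 0 < 1 < 2 < 3 < 4 < 5 < 6 < 7. The simplices of K, each written with vertices in increasing order, are:

  0-simplices (8): [0], [1], [2], [3], [4], [5], [6], [7]
  1-simplices (19): [0,1], [0,5], [0,6], [0,7], [1,3], [1,4], [1,5], [1,6], [2,3], [2,4], [2,6], [2,7], [3,4], [3,6], [3,7], [4,5], [4,7], [5,7], [6,7]
  2-simplices (15): [0,1,5], [0,1,6], [0,5,7], [0,6,7], [1,3,4], [1,3,6], [1,4,5], [2,3,4], [2,3,6], [2,3,7], [2,4,7], [2,6,7], [3,4,7], [3,6,7], [4,5,7]
  3-simplices (2): [2,3,4,7], [2,3,6,7]

giving chain groups C_0 ≅ Z^8, C_1 ≅ Z^19, C_2 ≅ Z^15, C_3 ≅ Z^2.

∂_1: C_1 → C_0 is given by ∂[p,q] = [q] − [p]. For instance
  ∂[1,4] = [4] − [1].
The resulting 8×19 matrix has rank 7, and its Smith normal form has invariant factors (1,1,1,1,1,1,1).

Boundary ∂_2: C_2 → C_1 maps a triangle to the signed sum of its edges. For instance
  ∂[1,3,6] = [3,6] − [1,6] + [1,3],
  ∂[2,3,6] = [3,6] − [2,6] + [2,3].
As a 19×15 matrix over Z this has rank 12, with invariant factors (1,1,1,1,1,1,1,1,1,1,1,1).

The boundary map ∂_3: C_3 → C_2 sends each 3-simplex σ to the alternating sum Σ_i (−1)^i (σ with its i-th vertex removed). For instance
  ∂[2,3,4,7] = [3,4,7] − [2,4,7] + [2,3,7] − [2,3,4],
  ∂[2,3,6,7] = [3,6,7] − [2,6,7] + [2,3,7] − [2,3,6].
This gives a 15×2 integer matrix of rank 2; reducing to Smith normal form yields diagonal entries (1,1).

Computing H_k = (kernel of ∂_k) / (image of ∂_{k+1}):

  H_0: rank C_0 − rank ∂_1 = 8 − 7 = 1, and the invariant factors of ∂_1 are all 1, so H_0 = Z.
  H_1: rank ker ∂_1 − rank ∂_2 = (19 − 7) − 12 = 0, and the invariant factors of ∂_2 are all 1, so H_1 = 0.
  H_2: rank ker ∂_2 − rank ∂_3 = (15 − 12) − 2 = 1, and the invariant factors of ∂_3 are all 1, so H_2 = Z.
  H_3: rank ker ∂_3 − rank ∂_4 = (2 − 2) − 0 = 0, and there is no ∂_4, so H_3 = 0.

H_0 = Z,  H_1 = 0,  H_2 = Z,  H_3 = 0.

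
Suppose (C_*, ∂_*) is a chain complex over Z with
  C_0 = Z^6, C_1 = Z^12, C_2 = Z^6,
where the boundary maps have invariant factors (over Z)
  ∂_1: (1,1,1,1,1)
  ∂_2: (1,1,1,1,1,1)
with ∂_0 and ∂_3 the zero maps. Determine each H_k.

H_0: b_0 = 6 − 0 − 5 = 1; torsion from ∂_1 factors > 1: none. So H_0 = Z.
H_1: b_1 = 12 − 5 − 6 = 1; torsion from ∂_2 factors > 1: none. So H_1 = Z.
H_2: b_2 = 6 − 6 − 0 = 0; torsion from ∂_3 factors > 1: none. So H_2 = 0.

H_0 = Z,  H_1 = Z,  H_2 = 0.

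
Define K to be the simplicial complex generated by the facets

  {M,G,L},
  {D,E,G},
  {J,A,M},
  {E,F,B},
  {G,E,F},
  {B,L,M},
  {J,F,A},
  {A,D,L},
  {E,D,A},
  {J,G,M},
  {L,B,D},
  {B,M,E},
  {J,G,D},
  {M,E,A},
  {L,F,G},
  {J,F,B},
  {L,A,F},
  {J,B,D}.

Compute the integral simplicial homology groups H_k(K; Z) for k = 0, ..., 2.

H_0 ≅ Z,  H_1 ≅ Z^2,  H_2 ≅ Z.

Take the total order A < B < D < E < F < G < J < L < M on the vertex set. Then K (dimension 2) consists of the simplices:

  0-simplices (9): A, B, D, E, F, G, J, L, M
  1-simplices (27): AD, AE, AF, AJ, AL, AM, BD, BE, BF, BJ, BL, BM, DE, DG, DJ, DL, EF, EG, EM, FG, FJ, FL, GJ, GL, GM, JM, LM
  2-simplices (18): ADE, ADL, AEM, AFJ, AFL, AJM, BDJ, BDL, BEF, BEM, BFJ, BLM, DEG, DGJ, EFG, FGL, GJM, GLM

giving chain groups C_0 ≅ Z^9, C_1 ≅ Z^27, C_2 ≅ Z^18.

The boundary map ∂_1: C_1 → C_0 sends each edge [p,q] (with p < q) to q − p. For instance
  ∂FG = G − F.
The 9×27 boundary matrix has rank 8 and Smith normal form diag(1,1,1,1,1,1,1,1).

Boundary ∂_2: C_2 → C_1 acts by ∂[p,q,r] = [q,r] − [p,r] + [p,q]. For instance
  ∂DGJ = GJ − DJ + DG,
  ∂BEF = EF − BF + BE.
The resulting 27×18 matrix has rank 17, and its Smith normal form has invariant factors (1,1,1,1,1,1,1,1,1,1,1,1,1,1,1,1,1).

Now H_k = ker ∂_k / im ∂_{k+1}, so:

  H_0: rank C_0 − rank ∂_1 = 9 − 8 = 1, and the invariant factors of ∂_1 are all 1, so H_0 ≅ Z.
  H_1: rank ker ∂_1 − rank ∂_2 = (27 − 8) − 17 = 2, and the invariant factors of ∂_2 are all 1, so H_1 ≅ Z^2.
  H_2: rank ker ∂_2 − rank ∂_3 = (18 − 17) − 0 = 1, and there is no ∂_3, so H_2 ≅ Z.

As a check, the Euler characteristic is 9 − 27 + 18 = 0, which agrees with 1 − 2 + 1 = 0.
(K is a triangulation of the torus T^2.)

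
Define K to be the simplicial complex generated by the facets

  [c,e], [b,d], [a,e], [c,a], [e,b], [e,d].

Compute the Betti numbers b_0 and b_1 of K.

b_0 = 1, b_1 = 2.

We work with the vertex ordering a < b < c < d < e. The simplices of K, each written with vertices in increasing order, are:

  0-simplices (5): a, b, c, d, e
  1-simplices (6): ac, ae, bd, be, ce, de

Hence C_0 ≅ Z^5, C_1 ≅ Z^6.

Boundary ∂_1: C_1 → C_0 is given by ∂[p,q] = [q] − [p]. For instance
  ∂ae = e − a.
The resulting 5×6 matrix has rank 4, and its Smith normal form has invariant factors (1,1,1,1).

Reading off H_k = ker ∂_k / im ∂_{k+1}:

  H_0: rank C_0 − rank ∂_1 = 5 − 4 = 1, and the invariant factors of ∂_1 are all 1, so H_0 = Z.
  H_1: rank ker ∂_1 − rank ∂_2 = (6 − 4) − 0 = 2, and there is no ∂_2, so H_1 = Z^2.

Hence the Betti numbers are b_0 = 1, b_1 = 2.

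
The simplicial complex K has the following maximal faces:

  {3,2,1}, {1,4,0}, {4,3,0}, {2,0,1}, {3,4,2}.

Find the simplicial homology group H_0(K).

H_0 = Z.

Order the vertices as 0 < 1 < 2 < 3 < 4. Listing each simplex with vertices in this order, K has dimension 2 with simplices:

  0-simplices (5): [0], [1], [2], [3], [4]
  1-simplices (10): [0,1], [0,2], [0,3], [0,4], [1,2], [1,3], [1,4], [2,3], [2,4], [3,4]
  2-simplices (5): [0,1,2], [0,1,4], [0,3,4], [1,2,3], [2,3,4]

Hence C_0 ≅ Z^5, C_1 ≅ Z^10, C_2 ≅ Z^5.

The boundary map ∂_1: C_1 → C_0 is given by ∂[p,q] = [q] − [p].
As a 5×10 matrix over Z this has rank 4, with invariant factors (1,1,1,1).

∂_2: C_2 → C_1 sends each 2-simplex [p,q,r] to [q,r] − [p,r] + [p,q]. For instance
  ∂[1,2,3] = [2,3] − [1,3] + [1,2],
  ∂[0,1,2] = [1,2] − [0,2] + [0,1].
The 10×5 boundary matrix has rank 5 and Smith normal form diag(1,1,1,1,1).

Computing H_k = (kernel of ∂_k) / (image of ∂_{k+1}):

  H_0: rank C_0 − rank ∂_1 = 5 − 4 = 1, and the invariant factors of ∂_1 are all 1, so H_0 = Z.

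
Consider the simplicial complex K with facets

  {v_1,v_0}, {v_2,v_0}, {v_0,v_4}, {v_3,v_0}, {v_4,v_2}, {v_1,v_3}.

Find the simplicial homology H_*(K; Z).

Take the total order v_0 < v_1 < v_2 < v_3 < v_4 on the vertex set. Then K (dimension 1) consists of the simplices:

  0-simplices (5): [v_0], [v_1], [v_2], [v_3], [v_4]
  1-simplices (6): [v_0,v_1], [v_0,v_2], [v_0,v_3], [v_0,v_4], [v_1,v_3], [v_2,v_4]

giving chain groups C_0 ≅ Z^5, C_1 ≅ Z^6.

∂_1: C_1 → C_0 sends each edge [p,q] (with p < q) to q − p. For instance
  ∂[v_0,v_2] = [v_2] − [v_0].
As a 5×6 matrix over Z this has rank 4, with invariant factors (1,1,1,1).

From H_k ≅ ker(∂_k) / im(∂_{k+1}) we obtain:

  H_0: rank C_0 − rank ∂_1 = 5 − 4 = 1, and the invariant factors of ∂_1 are all 1, so H_0 = Z.
  H_1: rank ker ∂_1 − rank ∂_2 = (6 − 4) − 0 = 2, and there is no ∂_2, so H_1 = Z^2.

H_0 = Z,  H_1 = Z^2.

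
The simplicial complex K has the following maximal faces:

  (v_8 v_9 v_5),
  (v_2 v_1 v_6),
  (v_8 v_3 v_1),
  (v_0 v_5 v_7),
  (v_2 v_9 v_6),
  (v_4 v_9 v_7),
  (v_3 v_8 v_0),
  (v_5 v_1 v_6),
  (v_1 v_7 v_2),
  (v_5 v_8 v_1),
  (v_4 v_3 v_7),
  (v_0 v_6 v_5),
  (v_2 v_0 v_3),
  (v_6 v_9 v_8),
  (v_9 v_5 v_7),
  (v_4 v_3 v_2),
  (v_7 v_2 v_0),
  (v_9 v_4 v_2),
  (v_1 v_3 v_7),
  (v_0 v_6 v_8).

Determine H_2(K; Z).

We work with the vertex ordering v_0 < v_1 < v_2 < v_3 < v_4 < v_5 < v_6 < v_7 < v_8 < v_9. The simplices of K, each written with vertices in increasing order, are:

  0-simplices (10): [v_0], [v_1], [v_2], [v_3], [v_4], [v_5], [v_6], [v_7], [v_8], [v_9]
  1-simplices (30): (30 of them)
  2-simplices (20): (20 of them)

Hence C_0 ≅ Z^10, C_1 ≅ Z^30, C_2 ≅ Z^20.

∂_1: C_1 → C_0 is given by ∂[p,q] = [q] − [p].
The 10×30 boundary matrix has rank 9 and Smith normal form diag(1,1,1,1,1,1,1,1,1).

Boundary ∂_2: C_2 → C_1 acts by ∂[p,q,r] = [q,r] − [p,r] + [p,q]. For instance
  ∂[v_0,v_5,v_6] = [v_5,v_6] − [v_0,v_6] + [v_0,v_5],
  ∂[v_0,v_2,v_3] = [v_2,v_3] − [v_0,v_3] + [v_0,v_2].
The resulting 30×20 matrix has rank 20, and its Smith normal form has invariant factors (1,1,1,1,1,1,1,1,1,1,1,1,1,1,1,1,1,1,1,2).

Computing H_k = (kernel of ∂_k) / (image of ∂_{k+1}):

  H_2: rank ker ∂_2 − rank ∂_3 = (20 − 20) − 0 = 0, and there is no ∂_3, so H_2 = 0.

(K is a triangulation of the Klein bottle.)

H_2 = 0.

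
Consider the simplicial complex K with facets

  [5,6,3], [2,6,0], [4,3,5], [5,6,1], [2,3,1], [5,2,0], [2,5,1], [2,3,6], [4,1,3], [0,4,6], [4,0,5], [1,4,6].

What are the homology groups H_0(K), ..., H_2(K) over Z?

Fix the vertex order 0 < 1 < 2 < 3 < 4 < 5 < 6 and write every simplex with vertices in increasing order. Then dim K = 2 and the simplices of K are:

  0-simplices (7): [0], [1], [2], [3], [4], [5], [6]
  1-simplices (18): [0,2], [0,4], [0,5], [0,6], [1,2], [1,3], [1,4], [1,5], [1,6], [2,3], [2,5], [2,6], [3,4], [3,5], [3,6], [4,5], [4,6], [5,6]
  2-simplices (12): [0,2,5], [0,2,6], [0,4,5], [0,4,6], [1,2,3], [1,2,5], [1,3,4], [1,4,6], [1,5,6], [2,3,6], [3,4,5], [3,5,6]

Hence C_0 ≅ Z^7, C_1 ≅ Z^18, C_2 ≅ Z^12.

The boundary map ∂_1: C_1 → C_0 sends each edge [p,q] (with p < q) to q − p. For instance
  ∂[1,2] = [2] − [1].
The resulting 7×18 matrix has rank 6, and its Smith normal form has invariant factors (1,1,1,1,1,1).

The boundary map ∂_2: C_2 → C_1 maps a triangle to the signed sum of its edges. For instance
  ∂[3,5,6] = [5,6] − [3,6] + [3,5],
  ∂[1,3,4] = [3,4] − [1,4] + [1,3].
The resulting 18×12 matrix has rank 12, and its Smith normal form has invariant factors (1,1,1,1,1,1,1,1,1,1,1,2).

Reading off H_k = ker ∂_k / im ∂_{k+1}:

  H_0: rank C_0 − rank ∂_1 = 7 − 6 = 1, and the invariant factors of ∂_1 are all 1, so H_0 ≅ Z.
  H_1: rank ker ∂_1 − rank ∂_2 = (18 − 6) − 12 = 0, and ∂_2 has invariant factor 2 > 1, so H_1 ≅ Z/2.
  H_2: rank ker ∂_2 − rank ∂_3 = (12 − 12) − 0 = 0, and there is no ∂_3, so H_2 ≅ 0.

H_0 ≅ Z,  H_1 ≅ Z/2,  H_2 = 0.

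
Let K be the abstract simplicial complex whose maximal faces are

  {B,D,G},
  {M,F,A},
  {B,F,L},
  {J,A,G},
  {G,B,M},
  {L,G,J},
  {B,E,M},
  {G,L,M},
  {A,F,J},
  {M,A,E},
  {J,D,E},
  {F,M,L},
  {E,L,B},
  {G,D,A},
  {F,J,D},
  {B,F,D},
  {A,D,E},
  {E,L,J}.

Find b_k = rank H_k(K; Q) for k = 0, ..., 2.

K has 9 vertices, 27 edges, 18 triangles.
rank ∂_0 = 0, rank ∂_1 = 8 ⇒ b_0 = 9 − 0 − 8 = 1; all invariant factors of ∂_1 are 1 so no torsion. So H_0 = Z.
rank ∂_1 = 8, rank ∂_2 = 18 ⇒ b_1 = 27 − 8 − 18 = 1; ∂_2 has invariant factor(s) [2] giving torsion. So H_1 = Z ⊕ Z/2Z.
rank ∂_2 = 18, rank ∂_3 = 0 ⇒ b_2 = 18 − 18 − 0 = 0. So H_2 = 0.

b_0 = 1, b_1 = 1, b_2 = 0.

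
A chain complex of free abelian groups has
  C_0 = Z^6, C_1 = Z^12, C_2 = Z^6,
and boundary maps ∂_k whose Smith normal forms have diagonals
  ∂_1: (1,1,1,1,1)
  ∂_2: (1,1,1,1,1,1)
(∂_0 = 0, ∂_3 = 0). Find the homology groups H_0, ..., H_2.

H_0: b_0 = 6 − 0 − 5 = 1; torsion from ∂_1 factors > 1: none. So H_0 ≅ Z.
H_1: b_1 = 12 − 5 − 6 = 1; torsion from ∂_2 factors > 1: none. So H_1 ≅ Z.
H_2: b_2 = 6 − 6 − 0 = 0; torsion from ∂_3 factors > 1: none. So H_2 ≅ 0.

H_0 ≅ Z,  H_1 ≅ Z,  H_2 = 0.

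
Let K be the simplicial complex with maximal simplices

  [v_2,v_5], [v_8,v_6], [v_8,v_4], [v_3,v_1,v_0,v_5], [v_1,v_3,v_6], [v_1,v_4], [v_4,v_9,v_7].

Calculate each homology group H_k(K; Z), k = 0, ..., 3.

Take the total order v_0 < v_1 < v_2 < v_3 < v_4 < v_5 < v_6 < v_7 < v_8 < v_9 on the vertex set. Then K (dimension 3) consists of the simplices:

  0-simplices (10): [v_0], [v_1], [v_2], [v_3], [v_4], [v_5], [v_6], [v_7], [v_8], [v_9]
  1-simplices (15): (15 of them)
  2-simplices (6): [v_0,v_1,v_3], [v_0,v_1,v_5], [v_0,v_3,v_5], [v_1,v_3,v_5], [v_1,v_3,v_6], [v_4,v_7,v_9]
  3-simplices (1): [v_0,v_1,v_3,v_5]

so the chain groups are C_0 ≅ Z^10, C_1 ≅ Z^15, C_2 ≅ Z^6, C_3 ≅ Z^1.

Boundary ∂_1: C_1 → C_0 maps an edge to its endpoints' difference, ∂[p,q] = q − p.
As a 10×15 matrix over Z this has rank 9, with invariant factors (1,1,1,1,1,1,1,1,1).

The boundary map ∂_2: C_2 → C_1 acts by ∂[p,q,r] = [q,r] − [p,r] + [p,q]. For instance
  ∂[v_0,v_1,v_3] = [v_1,v_3] − [v_0,v_3] + [v_0,v_1],
  ∂[v_1,v_3,v_5] = [v_3,v_5] − [v_1,v_5] + [v_1,v_3].
The 15×6 boundary matrix has rank 5 and Smith normal form diag(1,1,1,1,1).

The boundary map ∂_3: C_3 → C_2 sends each 3-simplex σ to the alternating sum Σ_i (−1)^i (σ with its i-th vertex removed). For instance
  ∂[v_0,v_1,v_3,v_5] = [v_1,v_3,v_5] − [v_0,v_3,v_5] + [v_0,v_1,v_5] − [v_0,v_1,v_3].
The resulting 6×1 matrix has rank 1, and its Smith normal form has invariant factors (1).

Now H_k = ker ∂_k / im ∂_{k+1}, so:

  H_0: rank C_0 − rank ∂_1 = 10 − 9 = 1, and the invariant factors of ∂_1 are all 1, so H_0 ≅ Z.
  H_1: rank ker ∂_1 − rank ∂_2 = (15 − 9) − 5 = 1, and the invariant factors of ∂_2 are all 1, so H_1 ≅ Z.
  H_2: rank ker ∂_2 − rank ∂_3 = (6 − 5) − 1 = 0, and the invariant factors of ∂_3 are all 1, so H_2 ≅ 0.
  H_3: rank ker ∂_3 − rank ∂_4 = (1 − 1) − 0 = 0, and there is no ∂_4, so H_3 ≅ 0.

H_0 ≅ Z,  H_1 ≅ Z,  H_2 = 0,  H_3 = 0.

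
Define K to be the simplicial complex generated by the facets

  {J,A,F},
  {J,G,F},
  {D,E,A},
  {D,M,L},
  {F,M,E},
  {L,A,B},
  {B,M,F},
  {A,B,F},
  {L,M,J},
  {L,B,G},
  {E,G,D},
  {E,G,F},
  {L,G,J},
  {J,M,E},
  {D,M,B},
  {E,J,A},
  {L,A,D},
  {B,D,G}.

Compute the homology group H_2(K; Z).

Take the total order A < B < D < E < F < G < J < L < M on the vertex set. Then K (dimension 2) consists of the simplices:

  0-simplices (9): A, B, D, E, F, G, J, L, M
  1-simplices (27): AB, AD, AE, AF, AJ, AL, BD, BF, BG, BL, BM, DE, DG, DL, DM, EF, EG, EJ, EM, FG, FJ, FM, GJ, GL, JL, JM, LM
  2-simplices (18): ABF, ABL, ADE, ADL, AEJ, AFJ, BDG, BDM, BFM, BGL, DEG, DLM, EFG, EFM, EJM, FGJ, GJL, JLM

so the chain groups are C_0 ≅ Z^9, C_1 ≅ Z^27, C_2 ≅ Z^18.

∂_1: C_1 → C_0 maps an edge to its endpoints' difference, ∂[p,q] = q − p.
The 9×27 boundary matrix has rank 8 and Smith normal form diag(1,1,1,1,1,1,1,1).

The boundary map ∂_2: C_2 → C_1 sends each 2-simplex [p,q,r] to [q,r] − [p,r] + [p,q]. For instance
  ∂GJL = JL − GL + GJ,
  ∂ABL = BL − AL + AB.
The resulting 27×18 matrix has rank 18, and its Smith normal form has invariant factors (1,1,1,1,1,1,1,1,1,1,1,1,1,1,1,1,1,2).

From H_k ≅ ker(∂_k) / im(∂_{k+1}) we obtain:

  H_2: rank ker ∂_2 − rank ∂_3 = (18 − 18) − 0 = 0, and there is no ∂_3, so H_2 ≅ 0.

H_2 = 0.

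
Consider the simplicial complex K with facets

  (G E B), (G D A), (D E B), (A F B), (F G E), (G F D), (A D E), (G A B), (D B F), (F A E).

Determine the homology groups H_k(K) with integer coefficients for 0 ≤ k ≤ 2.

Take the total order A < B < D < E < F < G on the vertex set. Then K (dimension 2) consists of the simplices:

  0-simplices (6): A, B, D, E, F, G
  1-simplices (15): AB, AD, AE, AF, AG, BD, BE, BF, BG, DE, DF, DG, EF, EG, FG
  2-simplices (10): ABF, ABG, ADE, ADG, AEF, BDE, BDF, BEG, DFG, EFG

so the chain groups are C_0 ≅ Z^6, C_1 ≅ Z^15, C_2 ≅ Z^10.

The boundary map ∂_1: C_1 → C_0 is given by ∂[p,q] = [q] − [p].
As a 6×15 matrix over Z this has rank 5, with invariant factors (1,1,1,1,1).

Boundary ∂_2: C_2 → C_1 acts by ∂[p,q,r] = [q,r] − [p,r] + [p,q]. For instance
  ∂AEF = EF − AF + AE,
  ∂BDF = DF − BF + BD.
As a 15×10 matrix over Z this has rank 10, with invariant factors (1,1,1,1,1,1,1,1,1,2).

Now H_k = ker ∂_k / im ∂_{k+1}, so:

  H_0: rank C_0 − rank ∂_1 = 6 − 5 = 1, and the invariant factors of ∂_1 are all 1, so H_0 = Z.
  H_1: rank ker ∂_1 − rank ∂_2 = (15 − 5) − 10 = 0, and ∂_2 has invariant factor 2 > 1, so H_1 = Z/2.
  H_2: rank ker ∂_2 − rank ∂_3 = (10 − 10) − 0 = 0, and there is no ∂_3, so H_2 = 0.

As a check, the Euler characteristic is 6 − 15 + 10 = 1, which agrees with 1 − 0 + 0 = 1.
(K is a triangulation of the real projective plane RP^2.)

H_0 = Z,  H_1 = Z/2,  H_2 = 0.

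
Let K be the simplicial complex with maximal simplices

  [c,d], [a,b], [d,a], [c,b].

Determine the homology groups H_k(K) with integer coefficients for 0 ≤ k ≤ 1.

H_0 = Z,  H_1 = Z.

Fix the vertex order a < b < c < d and write every simplex with vertices in increasing order. Then dim K = 1 and the simplices of K are:

  0-simplices (4): a, b, c, d
  1-simplices (4): ab, ad, bc, cd

so the chain groups are C_0 ≅ Z^4, C_1 ≅ Z^4.

The boundary map ∂_1: C_1 → C_0 is given by ∂[p,q] = [q] − [p].
The 4×4 boundary matrix has rank 3 and Smith normal form diag(1,1,1).

Computing H_k = (kernel of ∂_k) / (image of ∂_{k+1}):

  H_0: rank C_0 − rank ∂_1 = 4 − 3 = 1, and the invariant factors of ∂_1 are all 1, so H_0 ≅ Z.
  H_1: rank ker ∂_1 − rank ∂_2 = (4 − 3) − 0 = 1, and there is no ∂_2, so H_1 ≅ Z.

As a check, the Euler characteristic is 4 − 4 = 0, which agrees with 1 − 1 = 0.
(K is a triangulation of the circle S^1.)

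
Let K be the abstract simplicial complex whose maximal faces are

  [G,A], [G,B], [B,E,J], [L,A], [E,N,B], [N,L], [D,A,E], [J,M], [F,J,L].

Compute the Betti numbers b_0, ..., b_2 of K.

b_0 = 1, b_1 = 3, b_2 = 0.

We work with the vertex ordering A < B < D < E < F < G < J < L < M < N. The simplices of K, each written with vertices in increasing order, are:

  0-simplices (10): A, B, D, E, F, G, J, L, M, N
  1-simplices (16): AD, AE, AG, AL, BE, BG, BJ, BN, DE, EJ, EN, FJ, FL, JL, JM, LN
  2-simplices (4): ADE, BEJ, BEN, FJL

so the chain groups are C_0 ≅ Z^10, C_1 ≅ Z^16, C_2 ≅ Z^4.

The boundary map ∂_1: C_1 → C_0 sends each edge [p,q] (with p < q) to q − p. For instance
  ∂JL = L − J.
The resulting 10×16 matrix has rank 9, and its Smith normal form has invariant factors (1,1,1,1,1,1,1,1,1).

The boundary map ∂_2: C_2 → C_1 sends each 2-simplex [p,q,r] to [q,r] − [p,r] + [p,q]. For instance
  ∂BEJ = EJ − BJ + BE,
  ∂BEN = EN − BN + BE.
As a 16×4 matrix over Z this has rank 4, with invariant factors (1,1,1,1).

From H_k ≅ ker(∂_k) / im(∂_{k+1}) we obtain:

  H_0: rank C_0 − rank ∂_1 = 10 − 9 = 1, and the invariant factors of ∂_1 are all 1, so H_0 ≅ Z.
  H_1: rank ker ∂_1 − rank ∂_2 = (16 − 9) − 4 = 3, and the invariant factors of ∂_2 are all 1, so H_1 ≅ Z^3.
  H_2: rank ker ∂_2 − rank ∂_3 = (4 − 4) − 0 = 0, and there is no ∂_3, so H_2 ≅ 0.

Hence the Betti numbers are b_0 = 1, b_1 = 3, b_2 = 0.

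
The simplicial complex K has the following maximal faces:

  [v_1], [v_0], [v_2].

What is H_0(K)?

H_0 = Z^3.

Take the total order v_0 < v_1 < v_2 on the vertex set. Then K (dimension 0) consists of the simplices:

  0-simplices (3): [v_0], [v_1], [v_2]

Hence C_0 ≅ Z^3.

Reading off H_k = ker ∂_k / im ∂_{k+1}:

  H_0: rank C_0 − rank ∂_1 = 3 − 0 = 3, and there is no ∂_1, so H_0 = Z^3.

(K is a triangulation of a set of 3 points.)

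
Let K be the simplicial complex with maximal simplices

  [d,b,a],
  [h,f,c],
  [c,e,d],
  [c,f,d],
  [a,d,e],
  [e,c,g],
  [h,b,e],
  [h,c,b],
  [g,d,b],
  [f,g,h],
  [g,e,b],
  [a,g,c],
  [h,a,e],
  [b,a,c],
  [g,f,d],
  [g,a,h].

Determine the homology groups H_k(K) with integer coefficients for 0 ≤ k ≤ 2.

H_0 = Z,  H_1 = Z^2,  H_2 = Z.

Order the vertices as a < b < c < d < e < f < g < h. Listing each simplex with vertices in this order, K has dimension 2 with simplices:

  0-simplices (8): a, b, c, d, e, f, g, h
  1-simplices (24): ab, ac, ad, ae, ag, ah, bc, bd, be, bg, bh, cd, ce, cf, cg, ch, de, df, dg, eg, eh, fg, fh, gh
  2-simplices (16): abc, abd, acg, ade, aeh, agh, bch, bdg, beg, beh, cde, cdf, ceg, cfh, dfg, fgh

Hence C_0 ≅ Z^8, C_1 ≅ Z^24, C_2 ≅ Z^16.

Boundary ∂_1: C_1 → C_0 maps an edge to its endpoints' difference, ∂[p,q] = q − p. For instance
  ∂ce = e − c.
As a 8×24 matrix over Z this has rank 7, with invariant factors (1,1,1,1,1,1,1).

∂_2: C_2 → C_1 maps a triangle to the signed sum of its edges. For instance
  ∂beh = eh − bh + be,
  ∂agh = gh − ah + ag.
The resulting 24×16 matrix has rank 15, and its Smith normal form has invariant factors (1,1,1,1,1,1,1,1,1,1,1,1,1,1,1).

Reading off H_k = ker ∂_k / im ∂_{k+1}:

  H_0: rank C_0 − rank ∂_1 = 8 − 7 = 1, and the invariant factors of ∂_1 are all 1, so H_0 = Z.
  H_1: rank ker ∂_1 − rank ∂_2 = (24 − 7) − 15 = 2, and the invariant factors of ∂_2 are all 1, so H_1 = Z^2.
  H_2: rank ker ∂_2 − rank ∂_3 = (16 − 15) − 0 = 1, and there is no ∂_3, so H_2 = Z.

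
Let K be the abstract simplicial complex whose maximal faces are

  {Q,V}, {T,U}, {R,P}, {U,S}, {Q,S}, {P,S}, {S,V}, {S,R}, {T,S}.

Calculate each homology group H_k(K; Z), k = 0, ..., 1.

Fix the vertex order P < Q < R < S < T < U < V and write every simplex with vertices in increasing order. Then dim K = 1 and the simplices of K are:

  0-simplices (7): P, Q, R, S, T, U, V
  1-simplices (9): PR, PS, QS, QV, RS, ST, SU, SV, TU

Hence C_0 ≅ Z^7, C_1 ≅ Z^9.

Boundary ∂_1: C_1 → C_0 sends each edge [p,q] (with p < q) to q − p. For instance
  ∂PS = S − P.
This gives a 7×9 integer matrix of rank 6; reducing to Smith normal form yields diagonal entries (1,1,1,1,1,1).

From H_k ≅ ker(∂_k) / im(∂_{k+1}) we obtain:

  H_0: rank C_0 − rank ∂_1 = 7 − 6 = 1, and the invariant factors of ∂_1 are all 1, so H_0 = Z.
  H_1: rank ker ∂_1 − rank ∂_2 = (9 − 6) − 0 = 3, and there is no ∂_2, so H_1 = Z^3.

H_0 = Z,  H_1 = Z^3.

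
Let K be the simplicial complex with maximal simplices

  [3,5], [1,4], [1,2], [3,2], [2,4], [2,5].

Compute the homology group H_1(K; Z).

H_1 = Z^2.

K has 5 vertices, 6 edges.
rank ∂_1 = 4, rank ∂_2 = 0 ⇒ b_1 = 6 − 4 − 0 = 2. So H_1 ≅ Z^2.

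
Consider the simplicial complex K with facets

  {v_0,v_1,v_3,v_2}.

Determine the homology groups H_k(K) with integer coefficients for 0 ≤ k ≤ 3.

Take the total order v_0 < v_1 < v_2 < v_3 on the vertex set. Then K (dimension 3) consists of the simplices:

  0-simplices (4): [v_0], [v_1], [v_2], [v_3]
  1-simplices (6): [v_0,v_1], [v_0,v_2], [v_0,v_3], [v_1,v_2], [v_1,v_3], [v_2,v_3]
  2-simplices (4): [v_0,v_1,v_2], [v_0,v_1,v_3], [v_0,v_2,v_3], [v_1,v_2,v_3]
  3-simplices (1): [v_0,v_1,v_2,v_3]

Hence C_0 ≅ Z^4, C_1 ≅ Z^6, C_2 ≅ Z^4, C_3 ≅ Z^1.

∂_1: C_1 → C_0 maps an edge to its endpoints' difference, ∂[p,q] = q − p.
The 4×6 boundary matrix has rank 3 and Smith normal form diag(1,1,1).

Boundary ∂_2: C_2 → C_1 acts by ∂[p,q,r] = [q,r] − [p,r] + [p,q]. For instance
  ∂[v_0,v_1,v_3] = [v_1,v_3] − [v_0,v_3] + [v_0,v_1],
  ∂[v_0,v_1,v_2] = [v_1,v_2] − [v_0,v_2] + [v_0,v_1].
The 6×4 boundary matrix has rank 3 and Smith normal form diag(1,1,1).

∂_3: C_3 → C_2 sends each 3-simplex σ to the alternating sum Σ_i (−1)^i (σ with its i-th vertex removed). For instance
  ∂[v_0,v_1,v_2,v_3] = [v_1,v_2,v_3] − [v_0,v_2,v_3] + [v_0,v_1,v_3] − [v_0,v_1,v_2].
As a 4×1 matrix over Z this has rank 1, with invariant factors (1).

Reading off H_k = ker ∂_k / im ∂_{k+1}:

  H_0: rank C_0 − rank ∂_1 = 4 − 3 = 1, and the invariant factors of ∂_1 are all 1, so H_0 ≅ Z.
  H_1: rank ker ∂_1 − rank ∂_2 = (6 − 3) − 3 = 0, and the invariant factors of ∂_2 are all 1, so H_1 ≅ 0.
  H_2: rank ker ∂_2 − rank ∂_3 = (4 − 3) − 1 = 0, and the invariant factors of ∂_3 are all 1, so H_2 ≅ 0.
  H_3: rank ker ∂_3 − rank ∂_4 = (1 − 1) − 0 = 0, and there is no ∂_4, so H_3 ≅ 0.

As a check, the Euler characteristic is 4 − 6 + 4 − 1 = 1, which agrees with 1 − 0 + 0 − 0 = 1.

H_0 ≅ Z,  H_1 = 0,  H_2 = 0,  H_3 = 0.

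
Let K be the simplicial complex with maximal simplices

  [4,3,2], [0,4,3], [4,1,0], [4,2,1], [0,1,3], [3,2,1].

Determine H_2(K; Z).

We work with the vertex ordering 0 < 1 < 2 < 3 < 4. The simplices of K, each written with vertices in increasing order, are:

  0-simplices (5): [0], [1], [2], [3], [4]
  1-simplices (9): [0,1], [0,3], [0,4], [1,2], [1,3], [1,4], [2,3], [2,4], [3,4]
  2-simplices (6): [0,1,3], [0,1,4], [0,3,4], [1,2,3], [1,2,4], [2,3,4]

giving chain groups C_0 ≅ Z^5, C_1 ≅ Z^9, C_2 ≅ Z^6.

The boundary map ∂_1: C_1 → C_0 is given by ∂[p,q] = [q] − [p]. For instance
  ∂[3,4] = [4] − [3].
As a 5×9 matrix over Z this has rank 4, with invariant factors (1,1,1,1).

∂_2: C_2 → C_1 sends each 2-simplex [p,q,r] to [q,r] − [p,r] + [p,q]. For instance
  ∂[1,2,4] = [2,4] − [1,4] + [1,2],
  ∂[2,3,4] = [3,4] − [2,4] + [2,3].
The 9×6 boundary matrix has rank 5 and Smith normal form diag(1,1,1,1,1).

Computing H_k = (kernel of ∂_k) / (image of ∂_{k+1}):

  H_2: rank ker ∂_2 − rank ∂_3 = (6 − 5) − 0 = 1, and there is no ∂_3, so H_2 ≅ Z.

H_2 ≅ Z.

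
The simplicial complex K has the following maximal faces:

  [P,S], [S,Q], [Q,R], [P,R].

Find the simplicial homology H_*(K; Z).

H_0 = Z,  H_1 = Z.

Order the vertices as P < Q < R < S. Listing each simplex with vertices in this order, K has dimension 1 with simplices:

  0-simplices (4): P, Q, R, S
  1-simplices (4): PR, PS, QR, QS

so the chain groups are C_0 ≅ Z^4, C_1 ≅ Z^4.

Boundary ∂_1: C_1 → C_0 maps an edge to its endpoints' difference, ∂[p,q] = q − p. For instance
  ∂PR = R − P.
As a 4×4 matrix over Z this has rank 3, with invariant factors (1,1,1).

Now H_k = ker ∂_k / im ∂_{k+1}, so:

  H_0: rank C_0 − rank ∂_1 = 4 − 3 = 1, and the invariant factors of ∂_1 are all 1, so H_0 ≅ Z.
  H_1: rank ker ∂_1 − rank ∂_2 = (4 − 3) − 0 = 1, and there is no ∂_2, so H_1 ≅ Z.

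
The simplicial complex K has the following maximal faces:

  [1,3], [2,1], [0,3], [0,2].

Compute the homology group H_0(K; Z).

Order the vertices as 0 < 1 < 2 < 3. Listing each simplex with vertices in this order, K has dimension 1 with simplices:

  0-simplices (4): [0], [1], [2], [3]
  1-simplices (4): [0,2], [0,3], [1,2], [1,3]

giving chain groups C_0 ≅ Z^4, C_1 ≅ Z^4.

The boundary map ∂_1: C_1 → C_0 sends each edge [p,q] (with p < q) to q − p.
The resulting 4×4 matrix has rank 3, and its Smith normal form has invariant factors (1,1,1).

Reading off H_k = ker ∂_k / im ∂_{k+1}:

  H_0: rank C_0 − rank ∂_1 = 4 − 3 = 1, and the invariant factors of ∂_1 are all 1, so H_0 ≅ Z.

H_0 ≅ Z.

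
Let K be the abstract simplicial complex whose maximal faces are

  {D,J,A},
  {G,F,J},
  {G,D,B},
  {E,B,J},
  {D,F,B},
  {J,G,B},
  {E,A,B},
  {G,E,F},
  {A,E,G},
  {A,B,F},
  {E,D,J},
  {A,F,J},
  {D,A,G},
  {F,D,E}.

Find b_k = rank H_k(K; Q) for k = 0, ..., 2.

b_0 = 1, b_1 = 2, b_2 = 1.

We work with the vertex ordering A < B < D < E < F < G < J. The simplices of K, each written with vertices in increasing order, are:

  0-simplices (7): A, B, D, E, F, G, J
  1-simplices (21): AB, AD, AE, AF, AG, AJ, BD, BE, BF, BG, BJ, DE, DF, DG, DJ, EF, EG, EJ, FG, FJ, GJ
  2-simplices (14): ABE, ABF, ADG, ADJ, AEG, AFJ, BDF, BDG, BEJ, BGJ, DEF, DEJ, EFG, FGJ

giving chain groups C_0 ≅ Z^7, C_1 ≅ Z^21, C_2 ≅ Z^14.

∂_1: C_1 → C_0 is given by ∂[p,q] = [q] − [p]. For instance
  ∂DG = G − D.
As a 7×21 matrix over Z this has rank 6, with invariant factors (1,1,1,1,1,1).

Boundary ∂_2: C_2 → C_1 sends each 2-simplex [p,q,r] to [q,r] − [p,r] + [p,q]. For instance
  ∂FGJ = GJ − FJ + FG,
  ∂BEJ = EJ − BJ + BE.
The 21×14 boundary matrix has rank 13 and Smith normal form diag(1,1,1,1,1,1,1,1,1,1,1,1,1).

From H_k ≅ ker(∂_k) / im(∂_{k+1}) we obtain:

  H_0: rank C_0 − rank ∂_1 = 7 − 6 = 1, and the invariant factors of ∂_1 are all 1, so H_0 ≅ Z.
  H_1: rank ker ∂_1 − rank ∂_2 = (21 − 6) − 13 = 2, and the invariant factors of ∂_2 are all 1, so H_1 ≅ Z^2.
  H_2: rank ker ∂_2 − rank ∂_3 = (14 − 13) − 0 = 1, and there is no ∂_3, so H_2 ≅ Z.

As a check, the Euler characteristic is 7 − 21 + 14 = 0, which agrees with 1 − 2 + 1 = 0.

Hence the Betti numbers are b_0 = 1, b_1 = 2, b_2 = 1.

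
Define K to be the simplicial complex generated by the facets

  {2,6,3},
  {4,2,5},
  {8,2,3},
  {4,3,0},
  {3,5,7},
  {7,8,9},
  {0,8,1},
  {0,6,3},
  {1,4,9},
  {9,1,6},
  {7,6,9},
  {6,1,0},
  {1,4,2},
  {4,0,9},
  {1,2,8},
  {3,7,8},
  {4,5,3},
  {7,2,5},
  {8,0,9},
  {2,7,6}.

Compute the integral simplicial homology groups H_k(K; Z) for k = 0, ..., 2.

Fix the vertex order 0 < 1 < 2 < 3 < 4 < 5 < 6 < 7 < 8 < 9 and write every simplex with vertices in increasing order. Then dim K = 2 and the simplices of K are:

  0-simplices (10): [0], [1], [2], [3], [4], [5], [6], [7], [8], [9]
  1-simplices (30): (30 of them)
  2-simplices (20): (20 of them)

giving chain groups C_0 ≅ Z^10, C_1 ≅ Z^30, C_2 ≅ Z^20.

Boundary ∂_1: C_1 → C_0 maps an edge to its endpoints' difference, ∂[p,q] = q − p.
This gives a 10×30 integer matrix of rank 9; reducing to Smith normal form yields diagonal entries (1,1,1,1,1,1,1,1,1).

Boundary ∂_2: C_2 → C_1 acts by ∂[p,q,r] = [q,r] − [p,r] + [p,q]. For instance
  ∂[3,7,8] = [7,8] − [3,8] + [3,7],
  ∂[2,3,6] = [3,6] − [2,6] + [2,3].
The resulting 30×20 matrix has rank 20, and its Smith normal form has invariant factors (1,1,1,1,1,1,1,1,1,1,1,1,1,1,1,1,1,1,1,2).

Now H_k = ker ∂_k / im ∂_{k+1}, so:

  H_0: rank C_0 − rank ∂_1 = 10 − 9 = 1, and the invariant factors of ∂_1 are all 1, so H_0 ≅ Z.
  H_1: rank ker ∂_1 − rank ∂_2 = (30 − 9) − 20 = 1, and ∂_2 has invariant factor 2 > 1, so H_1 ≅ Z ⊕ Z/2.
  H_2: rank ker ∂_2 − rank ∂_3 = (20 − 20) − 0 = 0, and there is no ∂_3, so H_2 ≅ 0.

H_0 ≅ Z,  H_1 ≅ Z ⊕ Z/2,  H_2 = 0.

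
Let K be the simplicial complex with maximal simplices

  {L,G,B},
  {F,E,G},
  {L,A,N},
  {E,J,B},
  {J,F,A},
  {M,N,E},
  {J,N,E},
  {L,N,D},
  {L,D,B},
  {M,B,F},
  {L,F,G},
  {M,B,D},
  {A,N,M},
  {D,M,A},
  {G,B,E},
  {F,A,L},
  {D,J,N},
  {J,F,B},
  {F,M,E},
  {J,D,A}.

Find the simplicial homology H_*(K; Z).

H_0 = Z,  H_1 = Z ⊕ Z/2,  H_2 = 0.

Take the total order A < B < D < E < F < G < J < L < M < N on the vertex set. Then K (dimension 2) consists of the simplices:

  0-simplices (10): A, B, D, E, F, G, J, L, M, N
  1-simplices (30): AD, AF, AJ, AL, AM, AN, BD, BE, BF, BG, BJ, BL, BM, DJ, DL, DM, DN, EF, EG, EJ, EM, EN, FG, FJ, FL, FM, GL, JN, LN, MN
  2-simplices (20): ADJ, ADM, AFJ, AFL, ALN, AMN, BDL, BDM, BEG, BEJ, BFJ, BFM, BGL, DJN, DLN, EFG, EFM, EJN, EMN, FGL

so the chain groups are C_0 ≅ Z^10, C_1 ≅ Z^30, C_2 ≅ Z^20.

Boundary ∂_1: C_1 → C_0 sends each edge [p,q] (with p < q) to q − p. For instance
  ∂BF = F − B.
This gives a 10×30 integer matrix of rank 9; reducing to Smith normal form yields diagonal entries (1,1,1,1,1,1,1,1,1).

Boundary ∂_2: C_2 → C_1 maps a triangle to the signed sum of its edges. For instance
  ∂BDM = DM − BM + BD,
  ∂EJN = JN − EN + EJ.
The resulting 30×20 matrix has rank 20, and its Smith normal form has invariant factors (1,1,1,1,1,1,1,1,1,1,1,1,1,1,1,1,1,1,1,2).

Reading off H_k = ker ∂_k / im ∂_{k+1}:

  H_0: rank C_0 − rank ∂_1 = 10 − 9 = 1, and the invariant factors of ∂_1 are all 1, so H_0 ≅ Z.
  H_1: rank ker ∂_1 − rank ∂_2 = (30 − 9) − 20 = 1, and ∂_2 has invariant factor 2 > 1, so H_1 ≅ Z ⊕ Z/2.
  H_2: rank ker ∂_2 − rank ∂_3 = (20 − 20) − 0 = 0, and there is no ∂_3, so H_2 ≅ 0.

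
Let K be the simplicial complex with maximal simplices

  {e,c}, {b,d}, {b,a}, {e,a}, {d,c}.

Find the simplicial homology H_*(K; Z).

We work with the vertex ordering a < b < c < d < e. The simplices of K, each written with vertices in increasing order, are:

  0-simplices (5): a, b, c, d, e
  1-simplices (5): ab, ae, bd, cd, ce

so the chain groups are C_0 ≅ Z^5, C_1 ≅ Z^5.

The boundary map ∂_1: C_1 → C_0 is given by ∂[p,q] = [q] − [p]. For instance
  ∂cd = d − c.
As a 5×5 matrix over Z this has rank 4, with invariant factors (1,1,1,1).

Computing H_k = (kernel of ∂_k) / (image of ∂_{k+1}):

  H_0: rank C_0 − rank ∂_1 = 5 − 4 = 1, and the invariant factors of ∂_1 are all 1, so H_0 ≅ Z.
  H_1: rank ker ∂_1 − rank ∂_2 = (5 − 4) − 0 = 1, and there is no ∂_2, so H_1 ≅ Z.

As a check, the Euler characteristic is 5 − 5 = 0, which agrees with 1 − 1 = 0.

H_0 = Z,  H_1 = Z.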